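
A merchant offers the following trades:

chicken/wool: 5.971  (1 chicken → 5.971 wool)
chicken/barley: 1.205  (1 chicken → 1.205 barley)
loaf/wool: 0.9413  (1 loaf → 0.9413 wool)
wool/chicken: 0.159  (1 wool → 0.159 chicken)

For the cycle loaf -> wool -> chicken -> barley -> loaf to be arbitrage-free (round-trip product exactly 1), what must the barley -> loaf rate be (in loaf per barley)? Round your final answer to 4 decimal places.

5.5448

Known legs of the cycle: 0.9413 × 0.159 × 1.205 = 0.1803483735
For no arbitrage the full-cycle product must be 1, so the missing rate is 1 / 0.1803483735 ≈ 5.544824.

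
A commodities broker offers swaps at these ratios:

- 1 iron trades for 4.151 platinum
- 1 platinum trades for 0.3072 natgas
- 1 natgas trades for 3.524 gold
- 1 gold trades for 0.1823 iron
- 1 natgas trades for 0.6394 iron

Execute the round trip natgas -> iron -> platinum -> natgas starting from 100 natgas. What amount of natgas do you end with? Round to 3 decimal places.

100 natgas × 0.6394 = 63.94 iron
63.94 iron × 4.151 = 265.41494 platinum
265.41494 platinum × 0.3072 = 81.535469568 natgas

81.535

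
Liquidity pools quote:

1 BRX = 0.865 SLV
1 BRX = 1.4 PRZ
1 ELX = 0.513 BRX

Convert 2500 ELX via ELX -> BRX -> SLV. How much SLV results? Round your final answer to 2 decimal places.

2500 ELX × 0.513 = 1282.5 BRX
1282.5 BRX × 0.865 = 1109.3625 SLV

1109.36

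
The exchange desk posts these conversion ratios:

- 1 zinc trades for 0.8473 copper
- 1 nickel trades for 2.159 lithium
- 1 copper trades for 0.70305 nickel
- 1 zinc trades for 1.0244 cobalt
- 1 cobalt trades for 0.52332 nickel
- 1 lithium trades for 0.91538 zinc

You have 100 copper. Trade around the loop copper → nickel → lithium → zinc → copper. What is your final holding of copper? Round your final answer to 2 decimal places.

100 copper × 0.70305 = 70.305 nickel
70.305 nickel × 2.159 = 151.788495 lithium
151.788495 lithium × 0.91538 = 138.9441525531 zinc
138.9441525531 zinc × 0.8473 = 117.72738045824163 copper

117.73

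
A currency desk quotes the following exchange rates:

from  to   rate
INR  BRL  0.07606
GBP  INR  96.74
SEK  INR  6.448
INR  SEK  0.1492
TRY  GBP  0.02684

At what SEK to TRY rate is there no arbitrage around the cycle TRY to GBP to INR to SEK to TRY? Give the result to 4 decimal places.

Known legs of the cycle: 0.02684 × 96.74 × 0.1492 = 0.38739803872
For no arbitrage the full-cycle product must be 1, so the missing rate is 1 / 0.38739803872 ≈ 2.581324.

2.5813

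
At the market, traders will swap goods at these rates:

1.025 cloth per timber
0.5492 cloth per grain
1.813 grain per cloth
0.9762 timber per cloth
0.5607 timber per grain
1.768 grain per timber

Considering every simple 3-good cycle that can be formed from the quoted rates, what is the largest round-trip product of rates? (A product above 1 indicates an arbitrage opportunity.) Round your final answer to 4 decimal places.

timber→cloth→grain→timber: 1.025 × 1.813 × 0.5607 = 1.04196
timber→grain→cloth→timber: 1.768 × 0.5492 × 0.9762 = 0.94788
Maximum is timber→cloth→grain→timber at 1.0420; arbitrage exists.

1.0420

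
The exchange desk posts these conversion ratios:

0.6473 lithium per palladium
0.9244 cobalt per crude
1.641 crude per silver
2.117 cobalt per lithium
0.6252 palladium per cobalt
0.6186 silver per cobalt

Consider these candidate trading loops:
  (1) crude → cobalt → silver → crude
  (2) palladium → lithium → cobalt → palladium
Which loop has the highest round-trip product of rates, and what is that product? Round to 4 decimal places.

0.9384

(1) 0.9244 × 0.6186 × 1.641 = 0.93838
(2) 0.6473 × 2.117 × 0.6252 = 0.85673
Highest is cycle (1) at 0.9384 (≤1, no arbitrage).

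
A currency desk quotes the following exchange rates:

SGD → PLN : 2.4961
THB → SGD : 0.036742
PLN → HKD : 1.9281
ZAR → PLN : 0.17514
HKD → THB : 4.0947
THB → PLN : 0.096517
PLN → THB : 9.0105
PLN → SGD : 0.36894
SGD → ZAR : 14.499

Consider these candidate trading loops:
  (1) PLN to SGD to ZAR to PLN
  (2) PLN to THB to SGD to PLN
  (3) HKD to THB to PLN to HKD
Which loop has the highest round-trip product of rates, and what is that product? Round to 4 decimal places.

(1) 0.36894 × 14.499 × 0.17514 = 0.93687
(2) 9.0105 × 0.036742 × 2.4961 = 0.82637
(3) 4.0947 × 0.096517 × 1.9281 = 0.76200
Highest is cycle (1) at 0.9369 (≤1, no arbitrage).

0.9369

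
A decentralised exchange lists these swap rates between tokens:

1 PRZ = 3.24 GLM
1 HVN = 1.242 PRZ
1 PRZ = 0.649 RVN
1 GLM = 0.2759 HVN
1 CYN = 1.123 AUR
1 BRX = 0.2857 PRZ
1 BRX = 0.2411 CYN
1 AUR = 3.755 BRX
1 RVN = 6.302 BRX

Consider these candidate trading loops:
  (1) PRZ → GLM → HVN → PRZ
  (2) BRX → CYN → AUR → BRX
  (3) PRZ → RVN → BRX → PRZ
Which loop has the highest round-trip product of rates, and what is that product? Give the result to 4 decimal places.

1.1685

(1) 3.24 × 0.2759 × 1.242 = 1.11024
(2) 0.2411 × 1.123 × 3.755 = 1.01669
(3) 0.649 × 6.302 × 0.2857 = 1.16851
Highest is cycle (3) at 1.1685 (>1, arbitrage).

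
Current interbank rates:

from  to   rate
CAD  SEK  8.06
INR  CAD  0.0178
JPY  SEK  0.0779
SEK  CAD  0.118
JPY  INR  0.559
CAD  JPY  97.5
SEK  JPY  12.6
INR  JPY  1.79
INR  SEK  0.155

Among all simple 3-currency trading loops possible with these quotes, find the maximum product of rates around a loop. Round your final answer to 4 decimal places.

JPY→INR→SEK→JPY: 0.559 × 0.155 × 12.6 = 1.09173
JPY→INR→CAD→JPY: 0.559 × 0.0178 × 97.5 = 0.97014
JPY→SEK→CAD→JPY: 0.0779 × 0.118 × 97.5 = 0.89624
Maximum is JPY→INR→SEK→JPY at 1.0917; arbitrage exists.

1.0917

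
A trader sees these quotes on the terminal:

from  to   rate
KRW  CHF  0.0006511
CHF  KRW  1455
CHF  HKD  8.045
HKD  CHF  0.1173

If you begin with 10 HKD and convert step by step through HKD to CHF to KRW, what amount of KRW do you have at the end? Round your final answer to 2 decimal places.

1706.72

10 HKD × 0.1173 = 1.173 CHF
1.173 CHF × 1455 = 1706.715 KRW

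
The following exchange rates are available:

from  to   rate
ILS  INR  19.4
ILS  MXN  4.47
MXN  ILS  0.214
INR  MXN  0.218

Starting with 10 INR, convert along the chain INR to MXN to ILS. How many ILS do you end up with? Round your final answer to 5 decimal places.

0.46652

10 INR × 0.218 = 2.18 MXN
2.18 MXN × 0.214 = 0.46652 ILS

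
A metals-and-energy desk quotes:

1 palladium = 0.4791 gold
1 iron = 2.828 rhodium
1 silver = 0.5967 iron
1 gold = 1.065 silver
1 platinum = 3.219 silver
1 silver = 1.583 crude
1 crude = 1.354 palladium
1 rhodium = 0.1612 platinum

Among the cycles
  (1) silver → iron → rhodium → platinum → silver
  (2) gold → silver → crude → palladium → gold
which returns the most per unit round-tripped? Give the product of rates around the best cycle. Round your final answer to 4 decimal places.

(1) 0.5967 × 2.828 × 0.1612 × 3.219 = 0.87563
(2) 1.065 × 1.583 × 1.354 × 0.4791 = 1.09364
Highest is cycle (2) at 1.0936 (>1, arbitrage).

1.0936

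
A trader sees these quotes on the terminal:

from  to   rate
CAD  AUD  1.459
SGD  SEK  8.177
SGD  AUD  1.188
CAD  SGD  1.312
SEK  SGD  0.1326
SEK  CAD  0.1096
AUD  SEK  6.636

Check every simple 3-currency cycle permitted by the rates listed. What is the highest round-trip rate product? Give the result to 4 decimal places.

CAD→SGD→SEK→CAD: 1.312 × 8.177 × 0.1096 = 1.17581
AUD→SEK→CAD→AUD: 6.636 × 0.1096 × 1.459 = 1.06114
AUD→SEK→SGD→AUD: 6.636 × 0.1326 × 1.188 = 1.04536
Maximum is CAD→SGD→SEK→CAD at 1.1758; arbitrage exists.

1.1758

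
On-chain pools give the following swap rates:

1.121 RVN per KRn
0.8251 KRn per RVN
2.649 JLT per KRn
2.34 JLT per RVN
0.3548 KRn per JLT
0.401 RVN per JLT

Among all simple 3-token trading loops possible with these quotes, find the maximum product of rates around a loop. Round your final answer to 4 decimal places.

RVN→JLT→KRn→RVN: 2.34 × 0.3548 × 1.121 = 0.93069
RVN→KRn→JLT→RVN: 0.8251 × 2.649 × 0.401 = 0.87646
Maximum is RVN→JLT→KRn→RVN at 0.9307; no arbitrage — every cycle loses value.

0.9307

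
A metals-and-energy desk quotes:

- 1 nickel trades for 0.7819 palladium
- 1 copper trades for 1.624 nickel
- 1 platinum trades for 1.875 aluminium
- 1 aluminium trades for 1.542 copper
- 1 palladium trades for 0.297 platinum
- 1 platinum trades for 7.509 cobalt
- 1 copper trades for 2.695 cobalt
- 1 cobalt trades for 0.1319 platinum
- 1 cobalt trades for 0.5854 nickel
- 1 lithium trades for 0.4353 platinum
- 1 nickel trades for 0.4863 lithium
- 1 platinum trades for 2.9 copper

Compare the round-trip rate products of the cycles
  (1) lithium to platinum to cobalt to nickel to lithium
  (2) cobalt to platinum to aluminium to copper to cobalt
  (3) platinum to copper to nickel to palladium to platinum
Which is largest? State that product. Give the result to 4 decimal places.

(1) 0.4353 × 7.509 × 0.5854 × 0.4863 = 0.93052
(2) 0.1319 × 1.875 × 1.542 × 2.695 = 1.02775
(3) 2.9 × 1.624 × 0.7819 × 0.297 = 1.09368
Highest is cycle (3) at 1.0937 (>1, arbitrage).

1.0937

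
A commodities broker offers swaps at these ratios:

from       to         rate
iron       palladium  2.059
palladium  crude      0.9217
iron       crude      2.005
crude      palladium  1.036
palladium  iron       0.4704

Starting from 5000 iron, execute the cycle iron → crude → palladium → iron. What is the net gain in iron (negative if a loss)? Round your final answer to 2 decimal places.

5000 iron × 2.005 = 10025 crude
10025 crude × 1.036 = 10385.9 palladium
10385.9 palladium × 0.4704 = 4885.52736 iron
Net change: 4885.52736 − 5000 = -114.47264 iron

-114.47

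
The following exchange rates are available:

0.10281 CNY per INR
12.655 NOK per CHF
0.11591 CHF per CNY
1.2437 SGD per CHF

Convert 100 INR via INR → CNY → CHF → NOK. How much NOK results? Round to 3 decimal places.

100 INR × 0.10281 = 10.281 CNY
10.281 CNY × 0.11591 = 1.19167071 CHF
1.19167071 CHF × 12.655 = 15.08059283505 NOK

15.081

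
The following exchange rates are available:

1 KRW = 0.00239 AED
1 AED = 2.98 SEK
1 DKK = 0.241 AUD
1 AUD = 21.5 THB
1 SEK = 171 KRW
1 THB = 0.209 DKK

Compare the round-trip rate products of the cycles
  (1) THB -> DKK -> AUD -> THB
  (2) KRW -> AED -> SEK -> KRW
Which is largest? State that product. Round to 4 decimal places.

(1) 0.209 × 0.241 × 21.5 = 1.08293
(2) 0.00239 × 2.98 × 171 = 1.21790
Highest is cycle (2) at 1.2179 (>1, arbitrage).

1.2179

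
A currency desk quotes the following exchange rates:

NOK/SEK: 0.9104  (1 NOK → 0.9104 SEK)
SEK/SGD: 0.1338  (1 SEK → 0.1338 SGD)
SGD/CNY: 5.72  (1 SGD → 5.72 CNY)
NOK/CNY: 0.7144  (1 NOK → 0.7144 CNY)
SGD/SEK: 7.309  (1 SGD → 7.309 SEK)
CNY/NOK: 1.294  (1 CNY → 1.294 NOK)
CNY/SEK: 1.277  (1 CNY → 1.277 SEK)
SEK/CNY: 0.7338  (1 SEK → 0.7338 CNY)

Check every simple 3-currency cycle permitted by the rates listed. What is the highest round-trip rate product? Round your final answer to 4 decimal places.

SGD→CNY→SEK→SGD: 5.72 × 1.277 × 0.1338 = 0.97733
NOK→SEK→CNY→NOK: 0.9104 × 0.7338 × 1.294 = 0.86446
Maximum is SGD→CNY→SEK→SGD at 0.9773; no arbitrage — every cycle loses value.

0.9773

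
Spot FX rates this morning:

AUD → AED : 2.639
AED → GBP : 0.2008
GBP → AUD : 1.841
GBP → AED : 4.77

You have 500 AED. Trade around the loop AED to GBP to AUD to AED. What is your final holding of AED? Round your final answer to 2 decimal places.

487.78

500 AED × 0.2008 = 100.4 GBP
100.4 GBP × 1.841 = 184.8364 AUD
184.8364 AUD × 2.639 = 487.7832596 AED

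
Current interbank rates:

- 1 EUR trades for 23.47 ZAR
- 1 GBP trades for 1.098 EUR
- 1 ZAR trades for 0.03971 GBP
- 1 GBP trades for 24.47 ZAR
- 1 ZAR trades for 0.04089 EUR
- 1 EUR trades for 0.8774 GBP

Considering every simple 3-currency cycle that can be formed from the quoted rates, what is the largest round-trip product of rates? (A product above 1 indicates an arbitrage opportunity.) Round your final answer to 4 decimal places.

ZAR→GBP→EUR→ZAR: 0.03971 × 1.098 × 23.47 = 1.02333
ZAR→EUR→GBP→ZAR: 0.04089 × 0.8774 × 24.47 = 0.87791
Maximum is ZAR→GBP→EUR→ZAR at 1.0233; arbitrage exists.

1.0233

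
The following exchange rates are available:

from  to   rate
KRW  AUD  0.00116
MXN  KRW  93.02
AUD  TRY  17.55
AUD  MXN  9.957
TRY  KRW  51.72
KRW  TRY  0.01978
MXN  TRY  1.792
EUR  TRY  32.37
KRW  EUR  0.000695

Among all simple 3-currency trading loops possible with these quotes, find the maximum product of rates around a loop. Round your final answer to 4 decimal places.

EUR→TRY→KRW→EUR: 32.37 × 51.72 × 0.000695 = 1.16355
KRW→AUD→MXN→KRW: 0.00116 × 9.957 × 93.02 = 1.07439
TRY→KRW→AUD→TRY: 51.72 × 0.00116 × 17.55 = 1.05292
Maximum is EUR→TRY→KRW→EUR at 1.1636; arbitrage exists.

1.1636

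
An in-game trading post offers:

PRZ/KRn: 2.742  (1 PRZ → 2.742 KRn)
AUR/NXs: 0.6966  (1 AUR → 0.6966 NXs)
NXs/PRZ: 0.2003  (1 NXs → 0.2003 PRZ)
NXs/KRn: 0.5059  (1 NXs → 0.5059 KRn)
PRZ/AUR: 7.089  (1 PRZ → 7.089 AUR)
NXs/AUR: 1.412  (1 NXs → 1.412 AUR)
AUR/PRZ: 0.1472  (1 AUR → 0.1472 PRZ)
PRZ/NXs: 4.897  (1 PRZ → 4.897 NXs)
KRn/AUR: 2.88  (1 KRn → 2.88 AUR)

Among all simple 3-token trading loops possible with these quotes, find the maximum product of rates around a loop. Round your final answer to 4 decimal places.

KRn→AUR→PRZ→KRn: 2.88 × 0.1472 × 2.742 = 1.16243
NXs→AUR→PRZ→NXs: 1.412 × 0.1472 × 4.897 = 1.01782
KRn→AUR→NXs→KRn: 2.88 × 0.6966 × 0.5059 = 1.01494
NXs→PRZ→AUR→NXs: 0.2003 × 7.089 × 0.6966 = 0.98912
Maximum is KRn→AUR→PRZ→KRn at 1.1624; arbitrage exists.

1.1624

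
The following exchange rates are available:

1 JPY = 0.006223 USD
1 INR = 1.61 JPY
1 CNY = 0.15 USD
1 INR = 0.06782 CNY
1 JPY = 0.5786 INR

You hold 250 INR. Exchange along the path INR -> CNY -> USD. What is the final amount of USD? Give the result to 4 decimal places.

250 INR × 0.06782 = 16.955 CNY
16.955 CNY × 0.15 = 2.54325 USD

2.5433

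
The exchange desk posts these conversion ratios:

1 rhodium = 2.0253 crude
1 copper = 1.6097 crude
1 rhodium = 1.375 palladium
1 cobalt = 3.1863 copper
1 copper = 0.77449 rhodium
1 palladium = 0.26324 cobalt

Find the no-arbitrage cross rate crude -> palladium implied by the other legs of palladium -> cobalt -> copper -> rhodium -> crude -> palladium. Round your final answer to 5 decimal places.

Known legs of the cycle: 0.26324 × 3.1863 × 0.77449 × 2.0253 = 1.315660157521970364
For no arbitrage the full-cycle product must be 1, so the missing rate is 1 / 1.315660157521970364 ≈ 0.7600747.

0.76007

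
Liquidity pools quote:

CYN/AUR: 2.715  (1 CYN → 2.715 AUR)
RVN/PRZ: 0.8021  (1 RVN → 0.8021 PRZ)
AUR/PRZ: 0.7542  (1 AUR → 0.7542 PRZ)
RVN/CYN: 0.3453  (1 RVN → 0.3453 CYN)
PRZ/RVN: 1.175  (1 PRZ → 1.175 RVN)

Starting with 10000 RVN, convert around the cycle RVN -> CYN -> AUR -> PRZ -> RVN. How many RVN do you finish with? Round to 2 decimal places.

8307.89

10000 RVN × 0.3453 = 3453 CYN
3453 CYN × 2.715 = 9374.895 AUR
9374.895 AUR × 0.7542 = 7070.545809 PRZ
7070.545809 PRZ × 1.175 = 8307.891325575 RVN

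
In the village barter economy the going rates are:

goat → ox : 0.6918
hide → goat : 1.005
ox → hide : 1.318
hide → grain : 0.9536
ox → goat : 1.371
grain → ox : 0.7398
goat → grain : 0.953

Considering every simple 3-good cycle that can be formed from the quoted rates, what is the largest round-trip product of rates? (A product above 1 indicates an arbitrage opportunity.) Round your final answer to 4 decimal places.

grain→ox→goat→grain: 0.7398 × 1.371 × 0.953 = 0.96660
grain→ox→hide→grain: 0.7398 × 1.318 × 0.9536 = 0.92981
ox→hide→goat→ox: 1.318 × 1.005 × 0.6918 = 0.91635
Maximum is grain→ox→goat→grain at 0.9666; no arbitrage — every cycle loses value.

0.9666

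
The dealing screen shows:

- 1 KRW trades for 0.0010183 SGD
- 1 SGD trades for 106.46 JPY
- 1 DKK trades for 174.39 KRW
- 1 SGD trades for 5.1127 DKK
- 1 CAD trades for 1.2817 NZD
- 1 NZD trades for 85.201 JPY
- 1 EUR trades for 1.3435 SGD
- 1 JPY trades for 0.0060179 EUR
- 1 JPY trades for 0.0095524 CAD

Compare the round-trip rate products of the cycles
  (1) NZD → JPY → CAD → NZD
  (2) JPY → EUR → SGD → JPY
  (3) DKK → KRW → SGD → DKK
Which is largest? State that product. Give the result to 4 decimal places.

(1) 85.201 × 0.0095524 × 1.2817 = 1.04314
(2) 0.0060179 × 1.3435 × 106.46 = 0.86073
(3) 174.39 × 0.0010183 × 5.1127 = 0.90792
Highest is cycle (1) at 1.0431 (>1, arbitrage).

1.0431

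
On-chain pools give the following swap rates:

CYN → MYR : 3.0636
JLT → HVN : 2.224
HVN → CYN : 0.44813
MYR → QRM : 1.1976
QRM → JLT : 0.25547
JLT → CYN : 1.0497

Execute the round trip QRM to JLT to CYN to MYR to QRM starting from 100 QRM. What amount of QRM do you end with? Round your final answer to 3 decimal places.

100 QRM × 0.25547 = 25.547 JLT
25.547 JLT × 1.0497 = 26.8166859 CYN
26.8166859 CYN × 3.0636 = 82.15559892324 MYR
82.15559892324 MYR × 1.1976 = 98.389545270472224 QRM

98.390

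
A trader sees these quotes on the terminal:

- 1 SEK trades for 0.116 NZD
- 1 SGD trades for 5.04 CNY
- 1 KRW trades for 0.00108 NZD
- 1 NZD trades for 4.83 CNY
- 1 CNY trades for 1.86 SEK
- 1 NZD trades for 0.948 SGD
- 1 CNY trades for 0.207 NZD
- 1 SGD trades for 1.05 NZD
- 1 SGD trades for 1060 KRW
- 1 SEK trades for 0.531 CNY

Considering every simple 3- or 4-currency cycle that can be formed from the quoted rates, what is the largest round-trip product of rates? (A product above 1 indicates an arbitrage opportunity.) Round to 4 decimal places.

KRW→NZD→SGD→KRW: 0.00108 × 0.948 × 1060 = 1.08527
SEK→NZD→CNY→SEK: 0.116 × 4.83 × 1.86 = 1.04212
SGD→CNY→SEK→NZD→SGD: 5.04 × 1.86 × 0.116 × 0.948 = 1.03088
SGD→CNY→NZD→SGD: 5.04 × 0.207 × 0.948 = 0.98903
Maximum is KRW→NZD→SGD→KRW at 1.0853; arbitrage exists.

1.0853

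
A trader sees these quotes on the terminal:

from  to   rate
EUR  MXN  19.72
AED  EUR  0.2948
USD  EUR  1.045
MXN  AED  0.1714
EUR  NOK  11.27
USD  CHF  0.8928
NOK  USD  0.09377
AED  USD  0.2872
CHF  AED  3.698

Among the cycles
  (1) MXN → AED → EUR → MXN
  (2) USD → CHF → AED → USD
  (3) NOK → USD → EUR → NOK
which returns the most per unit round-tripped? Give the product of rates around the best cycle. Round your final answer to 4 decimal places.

(1) 0.1714 × 0.2948 × 19.72 = 0.99643
(2) 0.8928 × 3.698 × 0.2872 = 0.94821
(3) 0.09377 × 1.045 × 11.27 = 1.10434
Highest is cycle (3) at 1.1043 (>1, arbitrage).

1.1043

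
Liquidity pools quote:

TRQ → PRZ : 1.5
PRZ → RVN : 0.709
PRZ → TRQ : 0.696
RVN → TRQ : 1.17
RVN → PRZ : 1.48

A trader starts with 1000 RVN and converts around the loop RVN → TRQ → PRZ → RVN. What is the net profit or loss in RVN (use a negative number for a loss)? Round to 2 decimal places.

1000 RVN × 1.17 = 1170 TRQ
1170 TRQ × 1.5 = 1755 PRZ
1755 PRZ × 0.709 = 1244.295 RVN
Net change: 1244.295 − 1000 = 244.295 RVN

244.30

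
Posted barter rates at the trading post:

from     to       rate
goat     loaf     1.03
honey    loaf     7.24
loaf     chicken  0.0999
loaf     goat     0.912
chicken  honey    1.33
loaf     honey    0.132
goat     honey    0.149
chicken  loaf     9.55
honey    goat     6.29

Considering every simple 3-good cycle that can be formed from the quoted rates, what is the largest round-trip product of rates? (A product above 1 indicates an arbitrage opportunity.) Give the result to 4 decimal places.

goat→honey→loaf→goat: 0.149 × 7.24 × 0.912 = 0.98383
chicken→honey→loaf→chicken: 1.33 × 7.24 × 0.0999 = 0.96196
goat→loaf→honey→goat: 1.03 × 0.132 × 6.29 = 0.85519
Maximum is goat→honey→loaf→goat at 0.9838; no arbitrage — every cycle loses value.

0.9838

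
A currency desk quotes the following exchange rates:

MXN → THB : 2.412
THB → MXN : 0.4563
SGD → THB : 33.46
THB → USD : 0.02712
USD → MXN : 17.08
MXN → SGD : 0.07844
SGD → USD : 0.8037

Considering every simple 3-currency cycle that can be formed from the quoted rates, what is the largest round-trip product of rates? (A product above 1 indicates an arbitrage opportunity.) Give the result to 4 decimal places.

THB→MXN→SGD→THB: 0.4563 × 0.07844 × 33.46 = 1.19761
USD→MXN→THB→USD: 17.08 × 2.412 × 0.02712 = 1.11726
USD→MXN→SGD→USD: 17.08 × 0.07844 × 0.8037 = 1.07676
Maximum is THB→MXN→SGD→THB at 1.1976; arbitrage exists.

1.1976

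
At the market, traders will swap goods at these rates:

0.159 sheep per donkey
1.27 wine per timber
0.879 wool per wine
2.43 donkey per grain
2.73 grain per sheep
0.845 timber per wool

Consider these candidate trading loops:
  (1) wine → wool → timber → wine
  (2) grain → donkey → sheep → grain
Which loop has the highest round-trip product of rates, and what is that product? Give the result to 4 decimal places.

(1) 0.879 × 0.845 × 1.27 = 0.94330
(2) 2.43 × 0.159 × 2.73 = 1.05479
Highest is cycle (2) at 1.0548 (>1, arbitrage).

1.0548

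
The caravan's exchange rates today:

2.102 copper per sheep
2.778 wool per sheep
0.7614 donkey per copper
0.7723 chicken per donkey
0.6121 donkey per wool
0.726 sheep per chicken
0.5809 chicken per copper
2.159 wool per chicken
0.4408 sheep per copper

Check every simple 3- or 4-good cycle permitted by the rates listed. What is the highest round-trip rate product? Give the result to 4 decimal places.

donkey→chicken→wool→donkey: 0.7723 × 2.159 × 0.6121 = 1.02061
donkey→chicken→sheep→wool→donkey: 0.7723 × 0.726 × 2.778 × 0.6121 = 0.95340
donkey→chicken→sheep→copper→donkey: 0.7723 × 0.726 × 2.102 × 0.7614 = 0.89736
copper→chicken→sheep→copper: 0.5809 × 0.726 × 2.102 = 0.88648
Maximum is donkey→chicken→wool→donkey at 1.0206; arbitrage exists.

1.0206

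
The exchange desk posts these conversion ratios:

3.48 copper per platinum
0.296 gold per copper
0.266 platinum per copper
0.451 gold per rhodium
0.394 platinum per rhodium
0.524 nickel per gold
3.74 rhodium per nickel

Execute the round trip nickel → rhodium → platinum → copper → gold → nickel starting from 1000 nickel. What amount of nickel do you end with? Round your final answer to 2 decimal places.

1000 nickel × 3.74 = 3740 rhodium
3740 rhodium × 0.394 = 1473.56 platinum
1473.56 platinum × 3.48 = 5127.9888 copper
5127.9888 copper × 0.296 = 1517.8846848 gold
1517.8846848 gold × 0.524 = 795.3715748352 nickel

795.37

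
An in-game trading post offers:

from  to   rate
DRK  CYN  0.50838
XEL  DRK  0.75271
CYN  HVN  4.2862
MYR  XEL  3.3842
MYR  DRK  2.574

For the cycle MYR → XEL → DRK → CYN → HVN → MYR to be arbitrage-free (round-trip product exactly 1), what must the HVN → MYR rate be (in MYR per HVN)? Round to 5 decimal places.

0.18016

Known legs of the cycle: 3.3842 × 0.75271 × 0.50838 × 4.2862 = 5.550659614205616792
For no arbitrage the full-cycle product must be 1, so the missing rate is 1 / 5.550659614205616792 ≈ 0.1801588.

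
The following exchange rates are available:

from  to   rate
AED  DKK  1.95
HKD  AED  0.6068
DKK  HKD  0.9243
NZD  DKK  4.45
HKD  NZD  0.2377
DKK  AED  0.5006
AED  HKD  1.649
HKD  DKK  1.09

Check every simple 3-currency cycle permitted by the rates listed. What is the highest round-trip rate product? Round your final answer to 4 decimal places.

DKK→HKD→AED→DKK: 0.9243 × 0.6068 × 1.95 = 1.09369
DKK→HKD→NZD→DKK: 0.9243 × 0.2377 × 4.45 = 0.97769
DKK→AED→HKD→DKK: 0.5006 × 1.649 × 1.09 = 0.89978
Maximum is DKK→HKD→AED→DKK at 1.0937; arbitrage exists.

1.0937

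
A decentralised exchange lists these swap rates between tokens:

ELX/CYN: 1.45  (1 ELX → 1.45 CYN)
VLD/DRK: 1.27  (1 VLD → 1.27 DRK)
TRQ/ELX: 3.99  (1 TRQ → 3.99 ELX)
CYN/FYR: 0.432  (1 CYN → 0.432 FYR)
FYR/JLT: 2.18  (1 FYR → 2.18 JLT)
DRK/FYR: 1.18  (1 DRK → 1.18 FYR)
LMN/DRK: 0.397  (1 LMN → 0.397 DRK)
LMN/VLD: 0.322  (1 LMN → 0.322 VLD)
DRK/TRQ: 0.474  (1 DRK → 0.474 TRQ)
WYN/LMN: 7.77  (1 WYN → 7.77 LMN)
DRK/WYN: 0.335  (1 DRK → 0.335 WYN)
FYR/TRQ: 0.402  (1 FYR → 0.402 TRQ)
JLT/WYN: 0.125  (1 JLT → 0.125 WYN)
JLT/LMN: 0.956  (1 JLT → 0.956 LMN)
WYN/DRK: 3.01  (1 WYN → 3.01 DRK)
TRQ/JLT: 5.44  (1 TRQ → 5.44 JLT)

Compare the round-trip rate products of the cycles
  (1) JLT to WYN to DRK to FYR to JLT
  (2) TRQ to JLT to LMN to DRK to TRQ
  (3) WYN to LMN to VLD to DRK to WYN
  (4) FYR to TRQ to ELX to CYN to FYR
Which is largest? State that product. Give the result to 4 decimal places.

1.0645

(1) 0.125 × 3.01 × 1.18 × 2.18 = 0.96787
(2) 5.44 × 0.956 × 0.397 × 0.474 = 0.97865
(3) 7.77 × 0.322 × 1.27 × 0.335 = 1.06445
(4) 0.402 × 3.99 × 1.45 × 0.432 = 1.00473
Highest is cycle (3) at 1.0645 (>1, arbitrage).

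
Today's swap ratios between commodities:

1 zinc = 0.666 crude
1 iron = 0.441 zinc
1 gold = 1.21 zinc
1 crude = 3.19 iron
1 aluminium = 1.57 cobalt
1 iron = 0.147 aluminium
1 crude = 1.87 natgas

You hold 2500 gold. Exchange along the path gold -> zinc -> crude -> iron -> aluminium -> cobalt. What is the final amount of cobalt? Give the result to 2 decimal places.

2500 gold × 1.21 = 3025 zinc
3025 zinc × 0.666 = 2014.65 crude
2014.65 crude × 3.19 = 6426.7335 iron
6426.7335 iron × 0.147 = 944.7298245 aluminium
944.7298245 aluminium × 1.57 = 1483.225824465 cobalt

1483.23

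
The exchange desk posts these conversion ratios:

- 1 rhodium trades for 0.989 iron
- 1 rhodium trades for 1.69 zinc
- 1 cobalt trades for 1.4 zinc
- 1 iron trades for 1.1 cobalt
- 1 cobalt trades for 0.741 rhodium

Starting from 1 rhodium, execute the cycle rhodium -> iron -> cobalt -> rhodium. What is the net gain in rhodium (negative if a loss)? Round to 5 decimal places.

-0.19387

1 rhodium × 0.989 = 0.989 iron
0.989 iron × 1.1 = 1.0879 cobalt
1.0879 cobalt × 0.741 = 0.8061339 rhodium
Net change: 0.8061339 − 1 = -0.1938661 rhodium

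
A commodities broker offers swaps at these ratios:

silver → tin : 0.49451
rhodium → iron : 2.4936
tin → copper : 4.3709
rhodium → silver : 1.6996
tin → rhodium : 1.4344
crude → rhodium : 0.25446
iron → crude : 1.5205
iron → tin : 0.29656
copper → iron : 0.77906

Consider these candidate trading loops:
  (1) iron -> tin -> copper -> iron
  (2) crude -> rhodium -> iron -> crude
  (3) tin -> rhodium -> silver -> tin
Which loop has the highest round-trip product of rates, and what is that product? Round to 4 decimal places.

(1) 0.29656 × 4.3709 × 0.77906 = 1.00984
(2) 0.25446 × 2.4936 × 1.5205 = 0.96479
(3) 1.4344 × 1.6996 × 0.49451 = 1.20557
Highest is cycle (3) at 1.2056 (>1, arbitrage).

1.2056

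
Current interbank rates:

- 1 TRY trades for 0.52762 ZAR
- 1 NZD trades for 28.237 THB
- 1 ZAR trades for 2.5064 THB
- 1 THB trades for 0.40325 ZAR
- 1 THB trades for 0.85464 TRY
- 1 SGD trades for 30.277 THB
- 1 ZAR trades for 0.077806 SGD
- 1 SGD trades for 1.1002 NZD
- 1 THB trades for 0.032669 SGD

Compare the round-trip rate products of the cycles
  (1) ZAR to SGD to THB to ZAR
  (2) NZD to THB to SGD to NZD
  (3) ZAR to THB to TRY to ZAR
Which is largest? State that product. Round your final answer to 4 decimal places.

(1) 0.077806 × 30.277 × 0.40325 = 0.94995
(2) 28.237 × 0.032669 × 1.1002 = 1.01491
(3) 2.5064 × 0.85464 × 0.52762 = 1.13020
Highest is cycle (3) at 1.1302 (>1, arbitrage).

1.1302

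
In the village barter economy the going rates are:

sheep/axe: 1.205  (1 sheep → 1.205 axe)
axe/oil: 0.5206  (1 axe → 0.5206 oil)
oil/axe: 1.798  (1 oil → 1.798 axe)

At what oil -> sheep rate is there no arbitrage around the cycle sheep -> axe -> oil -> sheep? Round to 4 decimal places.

1.5941

Known legs of the cycle: 1.205 × 0.5206 = 0.627323
For no arbitrage the full-cycle product must be 1, so the missing rate is 1 / 0.627323 ≈ 1.594075.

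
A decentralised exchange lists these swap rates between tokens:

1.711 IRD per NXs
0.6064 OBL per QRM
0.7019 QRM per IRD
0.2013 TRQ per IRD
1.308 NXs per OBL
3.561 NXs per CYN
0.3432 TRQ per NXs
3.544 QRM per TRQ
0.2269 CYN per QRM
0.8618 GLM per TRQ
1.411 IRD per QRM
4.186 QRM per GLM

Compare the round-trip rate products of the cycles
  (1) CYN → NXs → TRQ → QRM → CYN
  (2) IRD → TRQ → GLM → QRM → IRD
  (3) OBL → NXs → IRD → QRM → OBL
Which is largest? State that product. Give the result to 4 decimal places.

1.0247

(1) 3.561 × 0.3432 × 3.544 × 0.2269 = 0.98276
(2) 0.2013 × 0.8618 × 4.186 × 1.411 = 1.02465
(3) 1.308 × 1.711 × 0.7019 × 0.6064 = 0.95256
Highest is cycle (2) at 1.0247 (>1, arbitrage).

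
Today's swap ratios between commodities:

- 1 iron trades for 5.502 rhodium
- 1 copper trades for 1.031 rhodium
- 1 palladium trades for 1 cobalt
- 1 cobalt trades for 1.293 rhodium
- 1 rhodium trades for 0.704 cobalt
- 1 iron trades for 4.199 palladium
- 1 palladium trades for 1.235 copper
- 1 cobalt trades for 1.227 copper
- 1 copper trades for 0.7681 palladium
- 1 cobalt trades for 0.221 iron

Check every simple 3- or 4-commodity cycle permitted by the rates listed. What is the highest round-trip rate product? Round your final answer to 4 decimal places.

cobalt→copper→palladium→cobalt: 1.227 × 0.7681 × 1 = 0.94246
cobalt→iron→palladium→cobalt: 0.221 × 4.199 × 1 = 0.92798
cobalt→copper→rhodium→cobalt: 1.227 × 1.031 × 0.704 = 0.89059
cobalt→iron→rhodium→cobalt: 0.221 × 5.502 × 0.704 = 0.85602
Maximum is cobalt→copper→palladium→cobalt at 0.9425; no arbitrage — every cycle loses value.

0.9425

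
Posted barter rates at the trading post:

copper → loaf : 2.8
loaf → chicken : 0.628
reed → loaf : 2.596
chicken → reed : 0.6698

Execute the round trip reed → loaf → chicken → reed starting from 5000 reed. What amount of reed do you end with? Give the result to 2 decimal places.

5000 reed × 2.596 = 12980 loaf
12980 loaf × 0.628 = 8151.44 chicken
8151.44 chicken × 0.6698 = 5459.834512 reed

5459.83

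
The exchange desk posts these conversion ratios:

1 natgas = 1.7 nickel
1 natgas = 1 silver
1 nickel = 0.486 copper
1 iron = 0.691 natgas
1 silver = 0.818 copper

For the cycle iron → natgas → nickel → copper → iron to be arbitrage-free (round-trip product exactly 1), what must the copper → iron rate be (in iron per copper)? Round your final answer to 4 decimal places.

Known legs of the cycle: 0.691 × 1.7 × 0.486 = 0.5709042
For no arbitrage the full-cycle product must be 1, so the missing rate is 1 / 0.5709042 ≈ 1.751607.

1.7516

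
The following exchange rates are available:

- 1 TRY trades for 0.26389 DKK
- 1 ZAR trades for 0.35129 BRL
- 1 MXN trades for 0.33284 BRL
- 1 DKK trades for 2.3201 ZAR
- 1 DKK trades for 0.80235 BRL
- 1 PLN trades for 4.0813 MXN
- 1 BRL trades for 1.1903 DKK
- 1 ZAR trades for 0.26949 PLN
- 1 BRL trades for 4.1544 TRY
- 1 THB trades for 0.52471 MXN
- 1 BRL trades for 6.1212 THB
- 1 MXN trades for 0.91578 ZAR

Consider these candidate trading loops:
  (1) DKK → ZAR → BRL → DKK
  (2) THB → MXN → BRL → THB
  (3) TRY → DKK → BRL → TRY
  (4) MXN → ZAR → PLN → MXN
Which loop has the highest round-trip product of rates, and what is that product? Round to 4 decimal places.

1.0690

(1) 2.3201 × 0.35129 × 1.1903 = 0.97013
(2) 0.52471 × 0.33284 × 6.1212 = 1.06903
(3) 0.26389 × 0.80235 × 4.1544 = 0.87962
(4) 0.91578 × 0.26949 × 4.0813 = 1.00724
Highest is cycle (2) at 1.0690 (>1, arbitrage).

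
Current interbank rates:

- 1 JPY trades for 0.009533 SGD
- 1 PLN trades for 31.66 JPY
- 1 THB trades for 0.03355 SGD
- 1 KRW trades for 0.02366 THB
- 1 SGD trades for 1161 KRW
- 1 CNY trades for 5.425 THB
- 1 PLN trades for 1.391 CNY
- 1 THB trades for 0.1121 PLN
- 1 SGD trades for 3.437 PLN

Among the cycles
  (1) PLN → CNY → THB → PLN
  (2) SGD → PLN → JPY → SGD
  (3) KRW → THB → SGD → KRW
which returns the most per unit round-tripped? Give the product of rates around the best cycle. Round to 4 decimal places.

(1) 1.391 × 5.425 × 0.1121 = 0.84593
(2) 3.437 × 31.66 × 0.009533 = 1.03734
(3) 0.02366 × 0.03355 × 1161 = 0.92159
Highest is cycle (2) at 1.0373 (>1, arbitrage).

1.0373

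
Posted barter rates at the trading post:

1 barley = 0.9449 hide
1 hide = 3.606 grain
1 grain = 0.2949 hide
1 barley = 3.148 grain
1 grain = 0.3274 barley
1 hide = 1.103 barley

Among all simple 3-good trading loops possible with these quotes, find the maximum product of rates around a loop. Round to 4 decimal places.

1.1156

barley→hide→grain→barley: 0.9449 × 3.606 × 0.3274 = 1.11555
barley→grain→hide→barley: 3.148 × 0.2949 × 1.103 = 1.02396
Maximum is barley→hide→grain→barley at 1.1156; arbitrage exists.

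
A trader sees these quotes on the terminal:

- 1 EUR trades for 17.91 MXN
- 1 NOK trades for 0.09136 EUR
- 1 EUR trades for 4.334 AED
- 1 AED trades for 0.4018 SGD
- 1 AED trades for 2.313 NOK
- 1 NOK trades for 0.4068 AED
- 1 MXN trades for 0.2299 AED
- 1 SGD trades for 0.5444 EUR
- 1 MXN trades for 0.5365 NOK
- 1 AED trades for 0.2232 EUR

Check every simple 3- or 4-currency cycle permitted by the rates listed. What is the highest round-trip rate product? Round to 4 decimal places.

EUR→AED→SGD→EUR: 4.334 × 0.4018 × 0.5444 = 0.94802
MXN→AED→EUR→MXN: 0.2299 × 0.2232 × 17.91 = 0.91903
NOK→EUR→AED→NOK: 0.09136 × 4.334 × 2.313 = 0.91584
MXN→AED→SGD→EUR→MXN: 0.2299 × 0.4018 × 0.5444 × 17.91 = 0.90066
NOK→EUR→MXN→NOK: 0.09136 × 17.91 × 0.5365 = 0.87785
NOK→AED→EUR→MXN→NOK: 0.4068 × 0.2232 × 17.91 × 0.5365 = 0.87245
NOK→EUR→MXN→AED→NOK: 0.09136 × 17.91 × 0.2299 × 2.313 = 0.87009
Maximum is EUR→AED→SGD→EUR at 0.9480; no arbitrage — every cycle loses value.

0.9480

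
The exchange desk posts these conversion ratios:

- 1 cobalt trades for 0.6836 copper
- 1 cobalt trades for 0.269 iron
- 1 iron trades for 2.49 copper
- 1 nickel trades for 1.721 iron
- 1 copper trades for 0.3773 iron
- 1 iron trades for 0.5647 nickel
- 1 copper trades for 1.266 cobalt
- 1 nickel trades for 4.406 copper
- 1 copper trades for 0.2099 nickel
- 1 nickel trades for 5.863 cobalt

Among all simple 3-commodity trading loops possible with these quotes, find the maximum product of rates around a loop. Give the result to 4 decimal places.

0.9387

iron→nickel→copper→iron: 0.5647 × 4.406 × 0.3773 = 0.93875
iron→copper→nickel→iron: 2.49 × 0.2099 × 1.721 = 0.89948
iron→nickel→cobalt→iron: 0.5647 × 5.863 × 0.269 = 0.89061
iron→copper→cobalt→iron: 2.49 × 1.266 × 0.269 = 0.84798
copper→nickel→cobalt→copper: 0.2099 × 5.863 × 0.6836 = 0.84127
Maximum is iron→nickel→copper→iron at 0.9387; no arbitrage — every cycle loses value.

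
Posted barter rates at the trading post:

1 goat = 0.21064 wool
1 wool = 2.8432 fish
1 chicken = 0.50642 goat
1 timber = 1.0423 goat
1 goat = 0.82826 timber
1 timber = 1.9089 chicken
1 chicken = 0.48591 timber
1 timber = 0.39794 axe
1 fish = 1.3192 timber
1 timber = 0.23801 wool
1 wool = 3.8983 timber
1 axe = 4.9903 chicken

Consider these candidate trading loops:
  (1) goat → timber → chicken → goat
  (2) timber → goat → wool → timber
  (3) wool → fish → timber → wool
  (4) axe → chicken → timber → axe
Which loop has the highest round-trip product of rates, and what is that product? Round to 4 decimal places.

0.9649

(1) 0.82826 × 1.9089 × 0.50642 = 0.80068
(2) 1.0423 × 0.21064 × 3.8983 = 0.85587
(3) 2.8432 × 1.3192 × 0.23801 = 0.89272
(4) 4.9903 × 0.48591 × 0.39794 = 0.96494
Highest is cycle (4) at 0.9649 (≤1, no arbitrage).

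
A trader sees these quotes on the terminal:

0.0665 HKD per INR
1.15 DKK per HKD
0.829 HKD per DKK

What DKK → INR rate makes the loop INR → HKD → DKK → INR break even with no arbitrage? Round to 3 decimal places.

13.076

Known legs of the cycle: 0.0665 × 1.15 = 0.076475
For no arbitrage the full-cycle product must be 1, so the missing rate is 1 / 0.076475 ≈ 13.07617.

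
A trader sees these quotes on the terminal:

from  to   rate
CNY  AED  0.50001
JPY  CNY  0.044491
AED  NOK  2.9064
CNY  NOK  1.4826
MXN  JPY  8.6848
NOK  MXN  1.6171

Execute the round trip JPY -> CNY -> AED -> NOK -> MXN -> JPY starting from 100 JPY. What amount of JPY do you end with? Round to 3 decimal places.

100 JPY × 0.044491 = 4.4491 CNY
4.4491 CNY × 0.50001 = 2.224594491 AED
2.224594491 AED × 2.9064 = 6.4655614286424 NOK
6.4655614286424 NOK × 1.6171 = 10.45545938625762504 MXN
10.45545938625762504 MXN × 8.6848 = 90.803573677770221947392 JPY

90.804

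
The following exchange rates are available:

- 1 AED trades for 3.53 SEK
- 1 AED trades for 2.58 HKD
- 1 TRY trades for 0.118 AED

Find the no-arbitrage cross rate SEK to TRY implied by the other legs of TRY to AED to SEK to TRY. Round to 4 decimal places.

2.4007

Known legs of the cycle: 0.118 × 3.53 = 0.41654
For no arbitrage the full-cycle product must be 1, so the missing rate is 1 / 0.41654 ≈ 2.400730.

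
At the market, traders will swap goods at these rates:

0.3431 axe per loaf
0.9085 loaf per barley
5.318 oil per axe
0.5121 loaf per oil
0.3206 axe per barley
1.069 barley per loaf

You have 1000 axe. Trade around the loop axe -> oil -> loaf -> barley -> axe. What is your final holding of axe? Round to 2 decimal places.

933.35

1000 axe × 5.318 = 5318 oil
5318 oil × 0.5121 = 2723.3478 loaf
2723.3478 loaf × 1.069 = 2911.2587982 barley
2911.2587982 barley × 0.3206 = 933.34957070292 axe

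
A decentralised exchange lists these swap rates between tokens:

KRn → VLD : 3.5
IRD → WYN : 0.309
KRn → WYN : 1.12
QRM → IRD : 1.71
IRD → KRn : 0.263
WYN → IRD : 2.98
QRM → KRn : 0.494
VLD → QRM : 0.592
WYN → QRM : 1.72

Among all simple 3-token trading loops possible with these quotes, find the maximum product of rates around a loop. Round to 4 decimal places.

1.0236

QRM→KRn→VLD→QRM: 0.494 × 3.5 × 0.592 = 1.02357
WYN→QRM→KRn→WYN: 1.72 × 0.494 × 1.12 = 0.95164
WYN→QRM→IRD→WYN: 1.72 × 1.71 × 0.309 = 0.90883
WYN→IRD→KRn→WYN: 2.98 × 0.263 × 1.12 = 0.87779
Maximum is QRM→KRn→VLD→QRM at 1.0236; arbitrage exists.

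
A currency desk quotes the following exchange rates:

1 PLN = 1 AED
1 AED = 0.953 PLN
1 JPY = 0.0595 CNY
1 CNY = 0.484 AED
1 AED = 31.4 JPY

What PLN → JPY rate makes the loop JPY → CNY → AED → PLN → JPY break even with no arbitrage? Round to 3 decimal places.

36.437

Known legs of the cycle: 0.0595 × 0.484 × 0.953 = 0.027444494
For no arbitrage the full-cycle product must be 1, so the missing rate is 1 / 0.027444494 ≈ 36.43718.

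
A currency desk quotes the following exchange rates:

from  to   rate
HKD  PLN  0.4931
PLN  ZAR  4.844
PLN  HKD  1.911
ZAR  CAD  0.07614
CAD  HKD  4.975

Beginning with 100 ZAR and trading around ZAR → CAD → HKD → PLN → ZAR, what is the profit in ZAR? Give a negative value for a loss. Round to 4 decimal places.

100 ZAR × 0.07614 = 7.614 CAD
7.614 CAD × 4.975 = 37.87965 HKD
37.87965 HKD × 0.4931 = 18.678455415 PLN
18.678455415 PLN × 4.844 = 90.47843803026 ZAR
Net change: 90.47843803026 − 100 = -9.52156196974 ZAR

-9.5216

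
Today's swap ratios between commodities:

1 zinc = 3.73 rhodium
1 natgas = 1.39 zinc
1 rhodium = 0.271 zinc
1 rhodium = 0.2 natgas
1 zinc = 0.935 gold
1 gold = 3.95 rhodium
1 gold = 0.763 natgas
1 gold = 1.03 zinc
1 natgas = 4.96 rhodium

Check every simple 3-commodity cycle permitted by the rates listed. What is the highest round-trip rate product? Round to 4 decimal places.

rhodium→natgas→zinc→rhodium: 0.2 × 1.39 × 3.73 = 1.03694
rhodium→zinc→gold→rhodium: 0.271 × 0.935 × 3.95 = 1.00087
zinc→gold→natgas→zinc: 0.935 × 0.763 × 1.39 = 0.99163
Maximum is rhodium→natgas→zinc→rhodium at 1.0369; arbitrage exists.

1.0369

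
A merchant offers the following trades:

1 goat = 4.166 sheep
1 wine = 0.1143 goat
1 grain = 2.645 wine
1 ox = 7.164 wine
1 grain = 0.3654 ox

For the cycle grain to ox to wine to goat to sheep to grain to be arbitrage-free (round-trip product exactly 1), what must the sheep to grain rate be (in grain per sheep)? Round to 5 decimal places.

0.80225

Known legs of the cycle: 0.3654 × 7.164 × 0.1143 × 4.166 = 1.24649234630928
For no arbitrage the full-cycle product must be 1, so the missing rate is 1 / 1.24649234630928 ≈ 0.8022512.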